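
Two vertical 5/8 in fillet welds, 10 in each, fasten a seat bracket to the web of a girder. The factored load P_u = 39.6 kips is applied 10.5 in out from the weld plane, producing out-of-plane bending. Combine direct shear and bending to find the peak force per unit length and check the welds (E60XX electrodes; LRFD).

E60XX → F_EXX = 60 ksi.
L_w = 2 × 10 = 20 in; section modulus (unit throat) S = 2 × L²/6 = 33.33 in².
Direct shear f_v = P/L_w = 39.6/20 = 1.98 kip/in.
Moment M = P × e = 39.6 × 10.5 = 415.8 kip·in; bending f_b = M/S = 12.47 kip/in.
f_max = √(f_v² + f_b²) = √(1.98² + 12.47²) = 12.63 kip/in.
φr_n = 0.75 × 0.6 × 60 × (0.707 × 0.625) = 11.93 kip/in → NOT adequate.

f_max ≈ 12.6 kip/in; NOT adequate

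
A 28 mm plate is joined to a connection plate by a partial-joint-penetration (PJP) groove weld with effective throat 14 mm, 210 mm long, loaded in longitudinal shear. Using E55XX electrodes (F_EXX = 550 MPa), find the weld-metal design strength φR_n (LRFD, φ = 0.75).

φR_n ≈ 728 kN

Effective throat (given) t_e = 14 mm.
A_we = 14 × 210 = 2940 mm².
F_nw = 0.6 F_EXX = 330 MPa.
φR_n = 0.75 × 330 × 2940 × 10⁻³ = 727.7 kN.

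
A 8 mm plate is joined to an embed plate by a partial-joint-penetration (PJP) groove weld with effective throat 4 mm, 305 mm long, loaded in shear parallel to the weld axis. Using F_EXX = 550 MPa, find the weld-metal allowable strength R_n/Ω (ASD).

R_n/Ω ≈ 201 kN

Effective throat (given) t_e = 4 mm.
A_we = 4 × 305 = 1220 mm².
F_nw = 0.6 F_EXX = 330 MPa.
R_n/Ω = (330 × 1220) / 2.0 × 10⁻³ = 201.3 kN.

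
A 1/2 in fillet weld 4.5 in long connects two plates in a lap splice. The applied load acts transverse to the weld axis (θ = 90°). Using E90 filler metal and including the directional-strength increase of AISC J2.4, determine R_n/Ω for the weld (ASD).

R_n/Ω ≈ 64.4 kips

E90XX → F_EXX = 90 ksi.
t_e = 0.707 × 0.5 = 0.3535 in; A_we = 0.3535 × 4.5 = 1.591 in².
Directional factor: 1.0 + 0.5 sin^1.5(90°) = 1.5.
F_nw = 0.6 × 90 × 1.5 = 81 ksi.
R_n/Ω = (81 × 1.591) / 2.0 = 64.43 kips.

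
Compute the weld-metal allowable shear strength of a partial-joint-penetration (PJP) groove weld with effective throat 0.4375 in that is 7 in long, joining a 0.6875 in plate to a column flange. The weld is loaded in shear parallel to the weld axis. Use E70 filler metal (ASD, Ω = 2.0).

E70XX → F_EXX = 70 ksi.
Effective throat (given) t_e = 0.4375 in.
A_we = 0.4375 × 7 = 3.062 in².
F_nw = 0.6 F_EXX = 42 ksi.
R_n/Ω = (42 × 3.062) / 2.0 = 64.31 kip.

R_n/Ω ≈ 64.3 kip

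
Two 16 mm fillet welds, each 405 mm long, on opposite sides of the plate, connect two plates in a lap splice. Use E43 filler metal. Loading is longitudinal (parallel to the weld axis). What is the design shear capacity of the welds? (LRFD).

E43XX → F_EXX = 430 MPa.
Effective throat t_e = 0.707 × 16 = 11.31 mm.
Total length L = 810 mm; A_we = 11.31 × 810 = 9163 mm².
F_nw = 0.6 F_EXX = 0.6 × 430 = 258 MPa.
φR_n = 0.75 × 258 × 9163 × 10⁻³ = 1773 kN.

φR_n ≈ 1770 kN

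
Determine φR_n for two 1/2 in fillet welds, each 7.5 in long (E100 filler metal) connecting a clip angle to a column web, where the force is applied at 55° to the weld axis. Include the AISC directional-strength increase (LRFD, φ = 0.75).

E100XX → F_EXX = 100 ksi.
t_e = 0.707 × 0.5 = 0.3535 in; A_we = 0.3535 × 15 = 5.302 in².
Directional factor: 1.0 + 0.5 sin^1.5(55°) = 1.371.
F_nw = 0.6 × 100 × 1.371 = 82.24 ksi.
φR_n = 0.75 × 82.24 × 5.302 = 327.1 kip.

φR_n ≈ 327 kip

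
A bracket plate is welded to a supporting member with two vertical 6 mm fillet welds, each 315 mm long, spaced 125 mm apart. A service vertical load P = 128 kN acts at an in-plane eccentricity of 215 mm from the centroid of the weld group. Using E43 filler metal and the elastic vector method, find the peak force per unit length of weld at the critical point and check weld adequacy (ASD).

f_max ≈ 709 N/mm; NOT adequate

E43XX → F_EXX = 430 MPa.
Total weld length L_w = 630 mm. Treat welds as unit-width lines.
Polar moment about centroid: J = 2[d³/12 + d(b/2)²] = 2[315³/12 + 315×62.5²] = 7670000 mm³.
Direct shear f_v = P/L_w = 128×10³ / 630 = 203.2 N/mm (vertical).
Torsion M = P·e = 128×10³ × 215 = 27520000 N·mm.
Critical point at (x, y) = (62.5, 157.5) from centroid. f_tx = M·y/J = 565.1 N/mm; f_ty = M·x/J = 224.2 N/mm.
Resultant f_max = √[f_tx² + (f_v + f_ty)²] = √[565.1² + (203.2 + 224.2)²] = 708.5 N/mm.
Capacity per unit length: r_n/Ω = (1/2.0) × 0.6 × 430 × (0.707 × 6) = 547.2 N/mm.
708.5 > 547.2 → NOT adequate.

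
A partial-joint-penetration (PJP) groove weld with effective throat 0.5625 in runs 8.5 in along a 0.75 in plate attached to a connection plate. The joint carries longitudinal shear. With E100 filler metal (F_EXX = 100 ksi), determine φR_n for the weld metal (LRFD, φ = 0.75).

Effective throat (given) t_e = 0.5625 in.
A_we = 0.5625 × 8.5 = 4.781 in².
F_nw = 0.6 F_EXX = 60 ksi.
φR_n = 0.75 × 60 × 4.781 = 215.2 kip.

φR_n ≈ 215 kip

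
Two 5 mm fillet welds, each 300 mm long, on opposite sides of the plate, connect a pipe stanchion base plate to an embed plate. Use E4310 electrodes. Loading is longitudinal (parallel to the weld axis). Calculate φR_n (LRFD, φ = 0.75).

φR_n ≈ 410 kN

E43XX → F_EXX = 430 MPa.
Effective throat t_e = 0.707 × 5 = 3.535 mm.
Total length L = 600 mm; A_we = 3.535 × 600 = 2121 mm².
F_nw = 0.6 F_EXX = 0.6 × 430 = 258 MPa.
φR_n = 0.75 × 258 × 2121 × 10⁻³ = 410.4 kN.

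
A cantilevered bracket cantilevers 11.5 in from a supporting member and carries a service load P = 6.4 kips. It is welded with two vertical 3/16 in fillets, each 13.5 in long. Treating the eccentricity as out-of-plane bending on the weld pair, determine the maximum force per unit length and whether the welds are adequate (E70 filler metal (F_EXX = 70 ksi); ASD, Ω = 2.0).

f_max ≈ 1.23 kip/in; adequate

L_w = 2 × 13.5 = 27 in; section modulus (unit throat) S = 2 × L²/6 = 60.75 in².
Direct shear f_v = P/L_w = 6.4/27 = 0.237 kip/in.
Moment M = P × e = 6.4 × 11.5 = 73.6 kip·in; bending f_b = M/S = 1.212 kip/in.
f_max = √(f_v² + f_b²) = √(0.237² + 1.212²) = 1.234 kip/in.
r_n/Ω = (1/2.0) × 0.6 × 70 × (0.707 × 0.1875) = 2.784 kip/in → adequate.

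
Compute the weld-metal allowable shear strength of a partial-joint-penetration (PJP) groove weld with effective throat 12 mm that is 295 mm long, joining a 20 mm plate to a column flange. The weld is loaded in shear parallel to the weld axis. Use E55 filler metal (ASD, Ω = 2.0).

R_n/Ω ≈ 584 kN

E55XX → F_EXX = 550 MPa.
Effective throat (given) t_e = 12 mm.
A_we = 12 × 295 = 3540 mm².
F_nw = 0.6 F_EXX = 330 MPa.
R_n/Ω = (330 × 3540) / 2.0 × 10⁻³ = 584.1 kN.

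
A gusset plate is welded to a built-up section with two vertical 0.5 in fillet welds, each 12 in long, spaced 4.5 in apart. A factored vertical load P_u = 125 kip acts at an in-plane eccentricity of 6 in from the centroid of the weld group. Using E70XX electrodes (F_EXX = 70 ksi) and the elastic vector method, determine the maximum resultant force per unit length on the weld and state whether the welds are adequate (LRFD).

f_max ≈ 14.4 kip/in; NOT adequate

Total weld length L_w = 24 in. Treat welds as unit-width lines.
Polar moment about centroid: J = 2[d³/12 + d(b/2)²] = 2[12³/12 + 12×2.25²] = 409.5 in³.
Direct shear f_v = P/L_w = 125 / 24 = 5.208 kip/in (vertical).
Torsion M = P·e = 125 × 6 = 750 kip·in.
Critical point at (x, y) = (2.25, 6) from centroid. f_tx = M·y/J = 10.99 kip/in; f_ty = M·x/J = 4.121 kip/in.
Resultant f_max = √[f_tx² + (f_v + f_ty)²] = √[10.99² + (5.208 + 4.121)²] = 14.42 kip/in.
Capacity per unit length: φr_n = 0.75 × 0.6 × 70 × (0.707 × 0.5) = 11.14 kip/in.
14.42 > 11.14 → NOT adequate.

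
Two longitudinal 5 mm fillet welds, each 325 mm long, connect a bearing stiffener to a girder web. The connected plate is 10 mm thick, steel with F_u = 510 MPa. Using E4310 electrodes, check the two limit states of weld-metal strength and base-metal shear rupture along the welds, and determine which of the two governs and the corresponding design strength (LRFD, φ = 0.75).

E43XX → F_EXX = 430 MPa.
t_e = 0.707 × 5 = 3.535 mm; L = 650 mm.
Weld metal: φR_n = 0.75 × 0.6 × 430 × 3.535 × 650 × 10⁻³ = 444.6 kN.
Base metal (shear rupture): φR_n = 0.75 × 0.6 × 510 × 10 × 650 × 10⁻³ = 1492 kN.
Governing: weld metal.

φR_n ≈ 445 kN (weld metal governs)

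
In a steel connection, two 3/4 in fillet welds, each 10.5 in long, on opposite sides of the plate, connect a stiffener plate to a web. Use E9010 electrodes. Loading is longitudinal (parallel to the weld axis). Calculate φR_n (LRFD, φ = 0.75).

E90XX → F_EXX = 90 ksi.
Effective throat t_e = 0.707 × 0.75 = 0.5302 in.
Total length L = 21 in; A_we = 0.5302 × 21 = 11.14 in².
F_nw = 0.6 F_EXX = 0.6 × 90 = 54 ksi.
φR_n = 0.75 × 54 × 11.14 = 451 kips.

φR_n ≈ 451 kips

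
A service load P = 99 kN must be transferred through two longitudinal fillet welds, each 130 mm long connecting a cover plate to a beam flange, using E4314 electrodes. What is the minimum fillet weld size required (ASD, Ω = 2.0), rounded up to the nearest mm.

w = 5 mm

E43XX → F_EXX = 430 MPa.
Total weld length L = 260 mm.
Required throat t_e = P × Ω / (0.6 F_EXX × L) = 99 × 2.0 / (0.6 × 430 × 260 × 10⁻³) = 2.952 mm.
Required leg w = t_e / 0.707 = 4.175 mm → use 5 mm.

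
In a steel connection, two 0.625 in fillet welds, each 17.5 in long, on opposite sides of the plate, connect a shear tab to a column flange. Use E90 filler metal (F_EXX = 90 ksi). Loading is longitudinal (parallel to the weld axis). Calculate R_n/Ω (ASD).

Effective throat t_e = 0.707 × 0.625 = 0.4419 in.
Total length L = 35 in; A_we = 0.4419 × 35 = 15.47 in².
F_nw = 0.6 F_EXX = 0.6 × 90 = 54 ksi.
R_n = 54 × 15.47 = 835.1 kips; R_n/Ω = 835.1/2.0 = 417.6 kips.

R_n/Ω ≈ 418 kips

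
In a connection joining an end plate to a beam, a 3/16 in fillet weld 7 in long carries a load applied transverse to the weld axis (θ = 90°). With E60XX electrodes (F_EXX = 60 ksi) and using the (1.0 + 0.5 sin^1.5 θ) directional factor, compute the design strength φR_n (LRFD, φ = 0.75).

t_e = 0.707 × 0.1875 = 0.1326 in; A_we = 0.1326 × 7 = 0.9279 in².
Directional factor: 1.0 + 0.5 sin^1.5(90°) = 1.5.
F_nw = 0.6 × 60 × 1.5 = 54 ksi.
φR_n = 0.75 × 54 × 0.9279 = 37.58 kip.

φR_n ≈ 37.6 kip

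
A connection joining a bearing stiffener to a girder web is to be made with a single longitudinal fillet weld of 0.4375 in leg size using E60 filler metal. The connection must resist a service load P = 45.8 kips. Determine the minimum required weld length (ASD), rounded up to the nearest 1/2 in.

E60XX → F_EXX = 60 ksi.
Throat t_e = 0.707 × 0.4375 = 0.3093 in.
r_n/Ω = (0.6 × 60 × 0.3093) / 2.0 = 5.568 kip/in.
L_req = P / (r_n/Ω) = 45.8 / 5.568 = 8.226 in total.
Round up → use L = 8.5 in.

L = 8.5 in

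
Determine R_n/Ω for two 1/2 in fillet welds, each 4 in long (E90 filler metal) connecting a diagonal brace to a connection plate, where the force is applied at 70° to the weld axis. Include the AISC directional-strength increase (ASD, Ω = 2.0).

E90XX → F_EXX = 90 ksi.
t_e = 0.707 × 0.5 = 0.3535 in; A_we = 0.3535 × 8 = 2.828 in².
Directional factor: 1.0 + 0.5 sin^1.5(70°) = 1.455.
F_nw = 0.6 × 90 × 1.455 = 78.59 ksi.
R_n/Ω = (78.59 × 2.828) / 2.0 = 111.1 kip.

R_n/Ω ≈ 111 kip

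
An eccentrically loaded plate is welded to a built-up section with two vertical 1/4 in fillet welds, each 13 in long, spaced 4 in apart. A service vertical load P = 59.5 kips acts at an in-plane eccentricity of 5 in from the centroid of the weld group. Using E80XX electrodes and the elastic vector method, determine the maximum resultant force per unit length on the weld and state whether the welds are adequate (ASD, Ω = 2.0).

E80XX → F_EXX = 80 ksi.
Total weld length L_w = 26 in. Treat welds as unit-width lines.
Polar moment about centroid: J = 2[d³/12 + d(b/2)²] = 2[13³/12 + 13×2²] = 470.2 in³.
Direct shear f_v = P/L_w = 59.5 / 26 = 2.288 kip/in (vertical).
Torsion M = P·e = 59.5 × 5 = 297.5 kip·in.
Critical point at (x, y) = (2, 6.5) from centroid. f_tx = M·y/J = 4.113 kip/in; f_ty = M·x/J = 1.266 kip/in.
Resultant f_max = √[f_tx² + (f_v + f_ty)²] = √[4.113² + (2.288 + 1.266)²] = 5.436 kip/in.
Capacity per unit length: r_n/Ω = (1/2.0) × 0.6 × 80 × (0.707 × 0.25) = 4.242 kip/in.
5.436 > 4.242 → NOT adequate.

f_max ≈ 5.44 kip/in; NOT adequate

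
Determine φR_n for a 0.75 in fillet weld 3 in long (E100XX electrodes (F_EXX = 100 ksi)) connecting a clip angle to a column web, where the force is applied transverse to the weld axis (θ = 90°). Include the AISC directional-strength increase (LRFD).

φR_n ≈ 107 kips

t_e = 0.707 × 0.75 = 0.5302 in; A_we = 0.5302 × 3 = 1.591 in².
Directional factor: 1.0 + 0.5 sin^1.5(90°) = 1.5.
F_nw = 0.6 × 100 × 1.5 = 90 ksi.
φR_n = 0.75 × 90 × 1.591 = 107.4 kips.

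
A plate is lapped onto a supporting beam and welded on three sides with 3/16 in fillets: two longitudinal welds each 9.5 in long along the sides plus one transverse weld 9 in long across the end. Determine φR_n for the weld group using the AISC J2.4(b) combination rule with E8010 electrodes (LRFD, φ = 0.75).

φR_n ≈ 141 kips

E80XX → F_EXX = 80 ksi.
t_e = 0.707 × 0.1875 = 0.1326 in.
R_nwl = 0.6 × 80 × 0.1326 × 19 = 120.9 kips (longitudinal, 2 welds).
R_nwt = 0.6 × 80 × 0.1326 × 9 = 57.27 kips (transverse, base value).
(i) R_nwl + R_nwt = 178.2 kips; (ii) 0.85 R_nwl + 1.5 R_nwt = 188.7 kips.
R_n = max = 188.7 kips [governs: (ii)]; φR_n = 141.5 kips.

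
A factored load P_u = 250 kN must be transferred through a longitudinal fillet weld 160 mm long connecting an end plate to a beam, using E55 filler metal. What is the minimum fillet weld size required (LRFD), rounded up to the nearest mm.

w = 9 mm

E55XX → F_EXX = 550 MPa.
Total weld length L = 160 mm.
Required throat t_e = P_u / (φ × 0.6 F_EXX × L) = 250 / (0.75 × 0.6 × 550 × 160 × 10⁻³) = 6.313 mm.
Required leg w = t_e / 0.707 = 8.929 mm → use 9 mm.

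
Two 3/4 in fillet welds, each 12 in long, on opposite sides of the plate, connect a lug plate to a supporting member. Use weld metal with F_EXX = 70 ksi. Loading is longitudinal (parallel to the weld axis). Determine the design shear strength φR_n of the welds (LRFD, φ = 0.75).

φR_n ≈ 401 kip

Effective throat t_e = 0.707 × 0.75 = 0.5302 in.
Total length L = 24 in; A_we = 0.5302 × 24 = 12.73 in².
F_nw = 0.6 F_EXX = 0.6 × 70 = 42 ksi.
φR_n = 0.75 × 42 × 12.73 = 400.9 kip.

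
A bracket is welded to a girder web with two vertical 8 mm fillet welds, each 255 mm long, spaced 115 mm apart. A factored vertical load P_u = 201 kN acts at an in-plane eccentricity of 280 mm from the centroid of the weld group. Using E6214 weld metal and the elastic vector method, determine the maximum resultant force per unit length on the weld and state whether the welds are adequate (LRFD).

E62XX → F_EXX = 620 MPa.
Total weld length L_w = 510 mm. Treat welds as unit-width lines.
Polar moment about centroid: J = 2[d³/12 + d(b/2)²] = 2[255³/12 + 255×57.5²] = 4450000 mm³.
Direct shear f_v = P/L_w = 201×10³ / 510 = 394.1 N/mm (vertical).
Torsion M = P·e = 201×10³ × 280 = 56280000 N·mm.
Critical point at (x, y) = (57.5, 127.5) from centroid. f_tx = M·y/J = 1613 N/mm; f_ty = M·x/J = 727.3 N/mm.
Resultant f_max = √[f_tx² + (f_v + f_ty)²] = √[1613² + (394.1 + 727.3)²] = 1964 N/mm.
Capacity per unit length: φr_n = 0.75 × 0.6 × 620 × (0.707 × 8) = 1578 N/mm.
1964 > 1578 → NOT adequate.

f_max ≈ 1960 N/mm; NOT adequate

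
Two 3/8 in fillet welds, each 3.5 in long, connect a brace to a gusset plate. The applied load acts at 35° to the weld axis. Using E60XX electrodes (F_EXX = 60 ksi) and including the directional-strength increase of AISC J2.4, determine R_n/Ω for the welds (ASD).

R_n/Ω ≈ 40.7 kips

t_e = 0.707 × 0.375 = 0.2651 in; A_we = 0.2651 × 7 = 1.856 in².
Directional factor: 1.0 + 0.5 sin^1.5(35°) = 1.217.
F_nw = 0.6 × 60 × 1.217 = 43.82 ksi.
R_n/Ω = (43.82 × 1.856) / 2.0 = 40.66 kips.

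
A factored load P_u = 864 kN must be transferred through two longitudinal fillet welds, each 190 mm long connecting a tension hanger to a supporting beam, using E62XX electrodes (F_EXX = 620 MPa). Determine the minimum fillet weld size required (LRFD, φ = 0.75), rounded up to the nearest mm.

Total weld length L = 380 mm.
Required throat t_e = P_u / (φ × 0.6 F_EXX × L) = 864 / (0.75 × 0.6 × 620 × 380 × 10⁻³) = 8.149 mm.
Required leg w = t_e / 0.707 = 11.53 mm → use 12 mm.

w = 12 mm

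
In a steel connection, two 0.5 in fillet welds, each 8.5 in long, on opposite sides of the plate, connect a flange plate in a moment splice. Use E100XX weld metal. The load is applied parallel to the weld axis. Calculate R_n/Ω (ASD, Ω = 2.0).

E100XX → F_EXX = 100 ksi.
Effective throat t_e = 0.707 × 0.5 = 0.3535 in.
Total length L = 17 in; A_we = 0.3535 × 17 = 6.01 in².
F_nw = 0.6 F_EXX = 0.6 × 100 = 60 ksi.
R_n = 60 × 6.01 = 360.6 kip; R_n/Ω = 360.6/2.0 = 180.3 kip.

R_n/Ω ≈ 180 kip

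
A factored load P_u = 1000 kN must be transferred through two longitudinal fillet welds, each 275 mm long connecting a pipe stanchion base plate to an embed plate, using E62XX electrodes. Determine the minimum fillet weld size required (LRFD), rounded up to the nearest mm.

w = 10 mm

E62XX → F_EXX = 620 MPa.
Total weld length L = 550 mm.
Required throat t_e = P_u / (φ × 0.6 F_EXX × L) = 1000 / (0.75 × 0.6 × 620 × 550 × 10⁻³) = 6.517 mm.
Required leg w = t_e / 0.707 = 9.218 mm → use 10 mm.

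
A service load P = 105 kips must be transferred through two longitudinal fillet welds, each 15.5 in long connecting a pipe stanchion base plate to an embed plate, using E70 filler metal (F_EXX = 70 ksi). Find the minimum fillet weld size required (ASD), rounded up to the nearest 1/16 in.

w = 1/4 in

Total weld length L = 31 in.
Required throat t_e = P × Ω / (0.6 F_EXX × L) = 105 × 2.0 / (0.6 × 70 × 31) = 0.1613 in.
Required leg w = t_e / 0.707 = 0.2281 in → use 1/4 in.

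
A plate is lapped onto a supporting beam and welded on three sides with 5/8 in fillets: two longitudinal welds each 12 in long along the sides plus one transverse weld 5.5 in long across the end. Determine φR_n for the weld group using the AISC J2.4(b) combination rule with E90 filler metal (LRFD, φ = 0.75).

E90XX → F_EXX = 90 ksi.
t_e = 0.707 × 0.625 = 0.4419 in.
R_nwl = 0.6 × 90 × 0.4419 × 24 = 572.7 kip (longitudinal, 2 welds).
R_nwt = 0.6 × 90 × 0.4419 × 5.5 = 131.2 kip (transverse, base value).
(i) R_nwl + R_nwt = 703.9 kip; (ii) 0.85 R_nwl + 1.5 R_nwt = 683.6 kip.
R_n = max = 703.9 kip [governs: (i)]; φR_n = 527.9 kip.

φR_n ≈ 528 kip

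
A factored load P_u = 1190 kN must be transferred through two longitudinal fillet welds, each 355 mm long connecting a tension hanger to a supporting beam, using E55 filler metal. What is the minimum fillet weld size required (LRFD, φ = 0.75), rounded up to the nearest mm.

E55XX → F_EXX = 550 MPa.
Total weld length L = 710 mm.
Required throat t_e = P_u / (φ × 0.6 F_EXX × L) = 1190 / (0.75 × 0.6 × 550 × 710 × 10⁻³) = 6.772 mm.
Required leg w = t_e / 0.707 = 9.578 mm → use 10 mm.

w = 10 mm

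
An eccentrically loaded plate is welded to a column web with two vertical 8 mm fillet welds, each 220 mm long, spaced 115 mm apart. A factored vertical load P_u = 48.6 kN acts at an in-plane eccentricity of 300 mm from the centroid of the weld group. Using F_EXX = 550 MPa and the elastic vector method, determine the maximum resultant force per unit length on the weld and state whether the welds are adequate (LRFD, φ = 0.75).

Total weld length L_w = 440 mm. Treat welds as unit-width lines.
Polar moment about centroid: J = 2[d³/12 + d(b/2)²] = 2[220³/12 + 220×57.5²] = 3229000 mm³.
Direct shear f_v = P/L_w = 48.6×10³ / 440 = 110.5 N/mm (vertical).
Torsion M = P·e = 48.6×10³ × 300 = 14580000 N·mm.
Critical point at (x, y) = (57.5, 110) from centroid. f_tx = M·y/J = 496.6 N/mm; f_ty = M·x/J = 259.6 N/mm.
Resultant f_max = √[f_tx² + (f_v + f_ty)²] = √[496.6² + (110.5 + 259.6)²] = 619.3 N/mm.
Capacity per unit length: φr_n = 0.75 × 0.6 × 550 × (0.707 × 8) = 1400 N/mm.
619.3 ≤ 1400 → adequate.

f_max ≈ 619 N/mm; adequate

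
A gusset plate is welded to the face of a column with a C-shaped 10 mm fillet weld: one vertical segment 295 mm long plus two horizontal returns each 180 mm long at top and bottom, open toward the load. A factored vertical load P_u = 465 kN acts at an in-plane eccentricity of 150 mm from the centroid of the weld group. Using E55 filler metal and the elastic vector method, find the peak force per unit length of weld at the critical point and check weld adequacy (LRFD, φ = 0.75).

E55XX → F_EXX = 550 MPa.
Total weld length L_w = 655 mm. Treat welds as unit-width lines.
Centroid: x̄ = 2×180×90 / 655 = 49.47 mm from the vertical weld.
Polar moment about centroid: J = I_x + I_y = [295³/12 + 2×180×147.5²] + [295×49.47² + 2(180³/12 + 180×40.53²)] = 12260000 mm³.
Direct shear f_v = P/L_w = 465×10³ / 655 = 709.9 N/mm (vertical).
Torsion M = P·e = 465×10³ × 150 = 69750000 N·mm.
Critical point at (x, y) = (130.5, 147.5) from centroid. f_tx = M·y/J = 839.4 N/mm; f_ty = M·x/J = 742.8 N/mm.
Resultant f_max = √[f_tx² + (f_v + f_ty)²] = √[839.4² + (709.9 + 742.8)²] = 1678 N/mm.
Capacity per unit length: φr_n = 0.75 × 0.6 × 550 × (0.707 × 10) = 1750 N/mm.
1678 ≤ 1750 → adequate.

f_max ≈ 1680 N/mm; adequate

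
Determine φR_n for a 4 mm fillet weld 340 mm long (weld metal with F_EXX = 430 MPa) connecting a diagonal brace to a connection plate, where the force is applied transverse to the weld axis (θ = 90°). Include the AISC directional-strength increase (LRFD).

φR_n ≈ 279 kN

t_e = 0.707 × 4 = 2.828 mm; A_we = 2.828 × 340 = 961.5 mm².
Directional factor: 1.0 + 0.5 sin^1.5(90°) = 1.5.
F_nw = 0.6 × 430 × 1.5 = 387 MPa.
φR_n = 0.75 × 387 × 961.5 × 10⁻³ = 279.1 kN.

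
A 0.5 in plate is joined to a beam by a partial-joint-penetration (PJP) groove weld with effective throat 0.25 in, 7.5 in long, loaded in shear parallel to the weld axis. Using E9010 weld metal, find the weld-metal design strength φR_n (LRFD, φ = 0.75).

E90XX → F_EXX = 90 ksi.
Effective throat (given) t_e = 0.25 in.
A_we = 0.25 × 7.5 = 1.875 in².
F_nw = 0.6 F_EXX = 54 ksi.
φR_n = 0.75 × 54 × 1.875 = 75.94 kip.

φR_n ≈ 75.9 kip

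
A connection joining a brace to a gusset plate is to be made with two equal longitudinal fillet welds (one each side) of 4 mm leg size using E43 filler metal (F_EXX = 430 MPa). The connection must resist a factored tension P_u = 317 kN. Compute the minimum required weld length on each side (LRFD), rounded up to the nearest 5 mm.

L = 290 mm on each side

Throat t_e = 0.707 × 4 = 2.828 mm.
φr_n = 0.75 × 0.6 × 430 × 2.828 × 10⁻³ = 0.5472 kN/mm.
L_req = P_u / φr_n = 317 / 0.5472 = 579.3 mm total.
Per side: 579.3 / 2 = 289.6 mm.
Round up → use L = 290 mm on each side.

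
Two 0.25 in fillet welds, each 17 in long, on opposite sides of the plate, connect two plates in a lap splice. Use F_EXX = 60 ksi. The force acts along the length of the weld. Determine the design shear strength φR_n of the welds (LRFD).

φR_n ≈ 162 kips

Effective throat t_e = 0.707 × 0.25 = 0.1767 in.
Total length L = 34 in; A_we = 0.1767 × 34 = 6.01 in².
F_nw = 0.6 F_EXX = 0.6 × 60 = 36 ksi.
φR_n = 0.75 × 36 × 6.01 = 162.3 kips.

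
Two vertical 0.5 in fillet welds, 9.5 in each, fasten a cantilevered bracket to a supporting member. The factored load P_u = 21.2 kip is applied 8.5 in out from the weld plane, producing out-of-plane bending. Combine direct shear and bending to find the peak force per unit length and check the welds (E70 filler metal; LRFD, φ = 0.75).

f_max ≈ 6.09 kip/in; adequate

E70XX → F_EXX = 70 ksi.
L_w = 2 × 9.5 = 19 in; section modulus (unit throat) S = 2 × L²/6 = 30.08 in².
Direct shear f_v = P/L_w = 21.2/19 = 1.116 kip/in.
Moment M = P × e = 21.2 × 8.5 = 180.2 kip·in; bending f_b = M/S = 5.99 kip/in.
f_max = √(f_v² + f_b²) = √(1.116² + 5.99²) = 6.093 kip/in.
φr_n = 0.75 × 0.6 × 70 × (0.707 × 0.5) = 11.14 kip/in → adequate.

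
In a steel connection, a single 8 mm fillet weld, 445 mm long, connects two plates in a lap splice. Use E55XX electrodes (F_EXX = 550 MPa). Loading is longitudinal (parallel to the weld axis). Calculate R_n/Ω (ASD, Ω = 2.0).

R_n/Ω ≈ 415 kN

Effective throat t_e = 0.707 × 8 = 5.656 mm.
Total length L = 445 mm; A_we = 5.656 × 445 = 2517 mm².
F_nw = 0.6 F_EXX = 0.6 × 550 = 330 MPa.
R_n = 330 × 2517 × 10⁻³ = 830.6 kN; R_n/Ω = 830.6/2.0 = 415.3 kN.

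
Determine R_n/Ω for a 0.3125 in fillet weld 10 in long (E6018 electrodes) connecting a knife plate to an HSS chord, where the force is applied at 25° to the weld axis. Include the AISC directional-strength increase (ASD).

E60XX → F_EXX = 60 ksi.
t_e = 0.707 × 0.3125 = 0.2209 in; A_we = 0.2209 × 10 = 2.209 in².
Directional factor: 1.0 + 0.5 sin^1.5(25°) = 1.137.
F_nw = 0.6 × 60 × 1.137 = 40.95 ksi.
R_n/Ω = (40.95 × 2.209) / 2.0 = 45.23 kip.

R_n/Ω ≈ 45.2 kip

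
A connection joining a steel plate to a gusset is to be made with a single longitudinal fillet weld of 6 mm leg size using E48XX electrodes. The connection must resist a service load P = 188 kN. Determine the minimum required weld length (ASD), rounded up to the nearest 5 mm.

E48XX → F_EXX = 480 MPa.
Throat t_e = 0.707 × 6 = 4.242 mm.
r_n/Ω = (0.6 × 480 × 4.242) / 2.0 = 610.8 N/mm = 0.6108 kN/mm.
L_req = P / (r_n/Ω) = 188 / 0.6108 = 307.8 mm total.
Round up → use L = 310 mm.

L = 310 mm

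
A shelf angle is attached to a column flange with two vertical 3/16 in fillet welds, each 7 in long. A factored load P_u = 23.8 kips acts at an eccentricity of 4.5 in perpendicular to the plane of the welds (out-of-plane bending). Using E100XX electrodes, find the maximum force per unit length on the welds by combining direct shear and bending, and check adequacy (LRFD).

E100XX → F_EXX = 100 ksi.
L_w = 2 × 7 = 14 in; section modulus (unit throat) S = 2 × L²/6 = 16.33 in².
Direct shear f_v = P/L_w = 23.8/14 = 1.7 kip/in.
Moment M = P × e = 23.8 × 4.5 = 107.1 kip·in; bending f_b = M/S = 6.557 kip/in.
f_max = √(f_v² + f_b²) = √(1.7² + 6.557²) = 6.774 kip/in.
φr_n = 0.75 × 0.6 × 100 × (0.707 × 0.1875) = 5.965 kip/in → NOT adequate.

f_max ≈ 6.77 kip/in; NOT adequate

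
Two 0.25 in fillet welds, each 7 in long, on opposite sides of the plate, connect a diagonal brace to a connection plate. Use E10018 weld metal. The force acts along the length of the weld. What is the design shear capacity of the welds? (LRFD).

φR_n ≈ 111 kips

E100XX → F_EXX = 100 ksi.
Effective throat t_e = 0.707 × 0.25 = 0.1767 in.
Total length L = 14 in; A_we = 0.1767 × 14 = 2.474 in².
F_nw = 0.6 F_EXX = 0.6 × 100 = 60 ksi.
φR_n = 0.75 × 60 × 2.474 = 111.4 kips.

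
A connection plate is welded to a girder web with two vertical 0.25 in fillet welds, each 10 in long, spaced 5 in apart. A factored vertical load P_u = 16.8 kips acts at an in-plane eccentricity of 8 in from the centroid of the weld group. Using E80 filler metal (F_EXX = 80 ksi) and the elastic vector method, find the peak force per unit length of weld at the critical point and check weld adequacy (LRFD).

f_max ≈ 3.05 kip/in; adequate

Total weld length L_w = 20 in. Treat welds as unit-width lines.
Polar moment about centroid: J = 2[d³/12 + d(b/2)²] = 2[10³/12 + 10×2.5²] = 291.7 in³.
Direct shear f_v = P/L_w = 16.8 / 20 = 0.84 kip/in (vertical).
Torsion M = P·e = 16.8 × 8 = 134.4 kip·in.
Critical point at (x, y) = (2.5, 5) from centroid. f_tx = M·y/J = 2.304 kip/in; f_ty = M·x/J = 1.152 kip/in.
Resultant f_max = √[f_tx² + (f_v + f_ty)²] = √[2.304² + (0.84 + 1.152)²] = 3.046 kip/in.
Capacity per unit length: φr_n = 0.75 × 0.6 × 80 × (0.707 × 0.25) = 6.363 kip/in.
3.046 ≤ 6.363 → adequate.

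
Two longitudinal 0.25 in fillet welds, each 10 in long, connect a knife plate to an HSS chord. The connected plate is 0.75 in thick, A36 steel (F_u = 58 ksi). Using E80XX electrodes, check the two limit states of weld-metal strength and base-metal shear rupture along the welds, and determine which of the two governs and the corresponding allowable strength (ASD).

E80XX → F_EXX = 80 ksi.
t_e = 0.707 × 0.25 = 0.1767 in; L = 20 in.
Weld metal: R_n/Ω = (1/2.0) × 0.6 × 80 × 0.1767 × 20 = 84.84 kip.
Base metal (shear rupture): R_n/Ω = (1/2.0) × 0.6 × 58 × 0.75 × 20 = 261 kip.
Governing: weld metal.

R_n/Ω ≈ 84.8 kip (weld metal governs)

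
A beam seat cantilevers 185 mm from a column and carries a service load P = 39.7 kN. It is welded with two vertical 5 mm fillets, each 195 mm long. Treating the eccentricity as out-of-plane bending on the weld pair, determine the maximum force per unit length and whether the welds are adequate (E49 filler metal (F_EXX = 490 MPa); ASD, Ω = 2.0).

f_max ≈ 588 N/mm; NOT adequate

L_w = 2 × 195 = 390 mm; section modulus (unit throat) S = 2 × L²/6 = 12680 mm².
Direct shear f_v = P/L_w = 39.7×10³/390 = 101.8 N/mm.
Moment M = P × e = 39.7×10³ × 185 = 7344500 N·mm; bending f_b = M/S = 579.4 N/mm.
f_max = √(f_v² + f_b²) = √(101.8² + 579.4²) = 588.3 N/mm.
r_n/Ω = (1/2.0) × 0.6 × 490 × (0.707 × 5) = 519.6 N/mm → NOT adequate.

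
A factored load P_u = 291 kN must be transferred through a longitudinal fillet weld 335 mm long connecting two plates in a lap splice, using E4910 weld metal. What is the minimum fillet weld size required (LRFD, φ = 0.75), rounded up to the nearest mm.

w = 6 mm

E49XX → F_EXX = 490 MPa.
Total weld length L = 335 mm.
Required throat t_e = P_u / (φ × 0.6 F_EXX × L) = 291 / (0.75 × 0.6 × 490 × 335 × 10⁻³) = 3.939 mm.
Required leg w = t_e / 0.707 = 5.572 mm → use 6 mm.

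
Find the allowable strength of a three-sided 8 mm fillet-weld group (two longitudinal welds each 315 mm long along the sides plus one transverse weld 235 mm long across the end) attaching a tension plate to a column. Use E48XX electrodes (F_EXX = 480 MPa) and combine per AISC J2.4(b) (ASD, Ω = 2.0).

t_e = 0.707 × 8 = 5.656 mm.
R_nwl = 0.6 × 480 × 5.656 × 630 × 10⁻³ = 1026 kN (longitudinal, 2 welds).
R_nwt = 0.6 × 480 × 5.656 × 235 × 10⁻³ = 382.8 kN (transverse, base value).
(i) R_nwl + R_nwt = 1409 kN; (ii) 0.85 R_nwl + 1.5 R_nwt = 1446 kN.
R_n = max = 1446 kN [governs: (ii)]; R_n/Ω = 723.2 kN.

R_n/Ω ≈ 723 kN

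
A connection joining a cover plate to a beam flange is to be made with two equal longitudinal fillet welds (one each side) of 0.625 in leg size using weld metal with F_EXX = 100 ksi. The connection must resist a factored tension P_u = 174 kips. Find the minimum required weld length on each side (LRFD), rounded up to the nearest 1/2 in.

L = 4.5 in on each side

Throat t_e = 0.707 × 0.625 = 0.4419 in.
φr_n = 0.75 × 0.6 × 100 × 0.4419 = 19.88 kips/in.
L_req = P_u / φr_n = 174 / 19.88 = 8.751 in total.
Per side: 8.751 / 2 = 4.375 in.
Round up → use L = 4.5 in on each side.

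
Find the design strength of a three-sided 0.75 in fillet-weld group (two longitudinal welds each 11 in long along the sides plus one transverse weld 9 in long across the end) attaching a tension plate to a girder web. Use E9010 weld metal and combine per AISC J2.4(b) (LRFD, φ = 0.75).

φR_n ≈ 691 kip

E90XX → F_EXX = 90 ksi.
t_e = 0.707 × 0.75 = 0.5302 in.
R_nwl = 0.6 × 90 × 0.5302 × 22 = 629.9 kip (longitudinal, 2 welds).
R_nwt = 0.6 × 90 × 0.5302 × 9 = 257.7 kip (transverse, base value).
(i) R_nwl + R_nwt = 887.6 kip; (ii) 0.85 R_nwl + 1.5 R_nwt = 922 kip.
R_n = max = 922 kip [governs: (ii)]; φR_n = 691.5 kip.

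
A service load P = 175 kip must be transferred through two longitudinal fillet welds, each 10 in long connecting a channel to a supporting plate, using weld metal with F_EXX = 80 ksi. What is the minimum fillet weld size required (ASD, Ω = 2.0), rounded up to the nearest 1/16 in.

Total weld length L = 20 in.
Required throat t_e = P × Ω / (0.6 F_EXX × L) = 175 × 2.0 / (0.6 × 80 × 20) = 0.3646 in.
Required leg w = t_e / 0.707 = 0.5157 in → use 9/16 in.

w = 9/16 in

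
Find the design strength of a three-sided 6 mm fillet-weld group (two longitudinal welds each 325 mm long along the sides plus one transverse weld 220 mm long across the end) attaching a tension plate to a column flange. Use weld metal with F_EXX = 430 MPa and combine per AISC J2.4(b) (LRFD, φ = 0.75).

t_e = 0.707 × 6 = 4.242 mm.
R_nwl = 0.6 × 430 × 4.242 × 650 × 10⁻³ = 711.4 kN (longitudinal, 2 welds).
R_nwt = 0.6 × 430 × 4.242 × 220 × 10⁻³ = 240.8 kN (transverse, base value).
(i) R_nwl + R_nwt = 952.2 kN; (ii) 0.85 R_nwl + 1.5 R_nwt = 965.8 kN.
R_n = max = 965.8 kN [governs: (ii)]; φR_n = 724.4 kN.

φR_n ≈ 724 kN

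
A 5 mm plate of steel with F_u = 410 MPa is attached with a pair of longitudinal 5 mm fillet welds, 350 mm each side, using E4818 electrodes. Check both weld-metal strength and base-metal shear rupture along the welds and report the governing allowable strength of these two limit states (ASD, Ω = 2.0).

E48XX → F_EXX = 480 MPa.
t_e = 0.707 × 5 = 3.535 mm; L = 700 mm.
Weld metal: R_n/Ω = (1/2.0) × 0.6 × 480 × 3.535 × 700 × 10⁻³ = 356.3 kN.
Base metal (shear rupture): R_n/Ω = (1/2.0) × 0.6 × 410 × 5 × 700 × 10⁻³ = 430.5 kN.
Governing: weld metal.

R_n/Ω ≈ 356 kN (weld metal governs)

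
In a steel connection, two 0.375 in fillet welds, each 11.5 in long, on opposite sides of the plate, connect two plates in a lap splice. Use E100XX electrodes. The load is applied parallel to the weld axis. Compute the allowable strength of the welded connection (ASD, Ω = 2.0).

R_n/Ω ≈ 183 kip

E100XX → F_EXX = 100 ksi.
Effective throat t_e = 0.707 × 0.375 = 0.2651 in.
Total length L = 23 in; A_we = 0.2651 × 23 = 6.098 in².
F_nw = 0.6 F_EXX = 0.6 × 100 = 60 ksi.
R_n = 60 × 6.098 = 365.9 kip; R_n/Ω = 365.9/2.0 = 182.9 kip.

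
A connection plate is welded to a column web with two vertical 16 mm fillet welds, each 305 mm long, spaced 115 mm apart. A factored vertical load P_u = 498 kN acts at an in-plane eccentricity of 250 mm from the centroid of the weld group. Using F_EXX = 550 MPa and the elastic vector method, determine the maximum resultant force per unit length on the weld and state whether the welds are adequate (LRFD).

Total weld length L_w = 610 mm. Treat welds as unit-width lines.
Polar moment about centroid: J = 2[d³/12 + d(b/2)²] = 2[305³/12 + 305×57.5²] = 6746000 mm³.
Direct shear f_v = P/L_w = 498×10³ / 610 = 816.4 N/mm (vertical).
Torsion M = P·e = 498×10³ × 250 = 124500000 N·mm.
Critical point at (x, y) = (57.5, 152.5) from centroid. f_tx = M·y/J = 2815 N/mm; f_ty = M·x/J = 1061 N/mm.
Resultant f_max = √[f_tx² + (f_v + f_ty)²] = √[2815² + (816.4 + 1061)²] = 3383 N/mm.
Capacity per unit length: φr_n = 0.75 × 0.6 × 550 × (0.707 × 16) = 2800 N/mm.
3383 > 2800 → NOT adequate.

f_max ≈ 3380 N/mm; NOT adequate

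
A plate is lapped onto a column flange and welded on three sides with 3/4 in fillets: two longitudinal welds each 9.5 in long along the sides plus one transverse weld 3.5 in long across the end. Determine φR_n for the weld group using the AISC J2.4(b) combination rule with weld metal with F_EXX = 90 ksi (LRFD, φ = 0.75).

φR_n ≈ 483 kips

t_e = 0.707 × 0.75 = 0.5302 in.
R_nwl = 0.6 × 90 × 0.5302 × 19 = 544 kips (longitudinal, 2 welds).
R_nwt = 0.6 × 90 × 0.5302 × 3.5 = 100.2 kips (transverse, base value).
(i) R_nwl + R_nwt = 644.3 kips; (ii) 0.85 R_nwl + 1.5 R_nwt = 612.8 kips.
R_n = max = 644.3 kips [governs: (i)]; φR_n = 483.2 kips.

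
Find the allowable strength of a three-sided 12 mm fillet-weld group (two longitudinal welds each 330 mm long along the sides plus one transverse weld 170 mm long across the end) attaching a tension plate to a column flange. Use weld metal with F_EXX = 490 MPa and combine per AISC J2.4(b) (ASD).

t_e = 0.707 × 12 = 8.484 mm.
R_nwl = 0.6 × 490 × 8.484 × 660 × 10⁻³ = 1646 kN (longitudinal, 2 welds).
R_nwt = 0.6 × 490 × 8.484 × 170 × 10⁻³ = 424 kN (transverse, base value).
(i) R_nwl + R_nwt = 2070 kN; (ii) 0.85 R_nwl + 1.5 R_nwt = 2035 kN.
R_n = max = 2070 kN [governs: (i)]; R_n/Ω = 1035 kN.

R_n/Ω ≈ 1040 kN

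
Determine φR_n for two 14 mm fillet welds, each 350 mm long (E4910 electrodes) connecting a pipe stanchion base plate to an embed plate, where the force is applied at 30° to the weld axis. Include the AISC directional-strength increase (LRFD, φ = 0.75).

φR_n ≈ 1800 kN

E49XX → F_EXX = 490 MPa.
t_e = 0.707 × 14 = 9.898 mm; A_we = 9.898 × 700 = 6929 mm².
Directional factor: 1.0 + 0.5 sin^1.5(30°) = 1.177.
F_nw = 0.6 × 490 × 1.177 = 346 MPa.
φR_n = 0.75 × 346 × 6929 × 10⁻³ = 1798 kN.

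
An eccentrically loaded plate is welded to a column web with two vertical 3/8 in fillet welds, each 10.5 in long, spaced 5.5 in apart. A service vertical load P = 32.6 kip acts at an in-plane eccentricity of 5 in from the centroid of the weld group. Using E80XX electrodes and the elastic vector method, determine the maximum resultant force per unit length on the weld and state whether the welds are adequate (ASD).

f_max ≈ 3.73 kip/in; adequate

E80XX → F_EXX = 80 ksi.
Total weld length L_w = 21 in. Treat welds as unit-width lines.
Polar moment about centroid: J = 2[d³/12 + d(b/2)²] = 2[10.5³/12 + 10.5×2.75²] = 351.8 in³.
Direct shear f_v = P/L_w = 32.6 / 21 = 1.552 kip/in (vertical).
Torsion M = P·e = 32.6 × 5 = 163 kip·in.
Critical point at (x, y) = (2.75, 5.25) from centroid. f_tx = M·y/J = 2.433 kip/in; f_ty = M·x/J = 1.274 kip/in.
Resultant f_max = √[f_tx² + (f_v + f_ty)²] = √[2.433² + (1.552 + 1.274)²] = 3.729 kip/in.
Capacity per unit length: r_n/Ω = (1/2.0) × 0.6 × 80 × (0.707 × 0.375) = 6.363 kip/in.
3.729 ≤ 6.363 → adequate.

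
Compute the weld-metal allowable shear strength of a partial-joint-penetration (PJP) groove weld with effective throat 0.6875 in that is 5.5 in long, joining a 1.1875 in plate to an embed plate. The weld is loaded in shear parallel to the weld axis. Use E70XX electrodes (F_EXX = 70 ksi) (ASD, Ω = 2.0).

Effective throat (given) t_e = 0.6875 in.
A_we = 0.6875 × 5.5 = 3.781 in².
F_nw = 0.6 F_EXX = 42 ksi.
R_n/Ω = (42 × 3.781) / 2.0 = 79.41 kips.

R_n/Ω ≈ 79.4 kips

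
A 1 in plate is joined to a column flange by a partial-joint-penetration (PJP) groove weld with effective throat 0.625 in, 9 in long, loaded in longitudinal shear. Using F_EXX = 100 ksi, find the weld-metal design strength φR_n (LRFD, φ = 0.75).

φR_n ≈ 253 kip

Effective throat (given) t_e = 0.625 in.
A_we = 0.625 × 9 = 5.625 in².
F_nw = 0.6 F_EXX = 60 ksi.
φR_n = 0.75 × 60 × 5.625 = 253.1 kip.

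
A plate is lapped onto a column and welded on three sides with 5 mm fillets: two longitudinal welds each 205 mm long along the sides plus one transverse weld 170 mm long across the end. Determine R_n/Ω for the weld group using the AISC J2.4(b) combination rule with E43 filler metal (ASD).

R_n/Ω ≈ 275 kN

E43XX → F_EXX = 430 MPa.
t_e = 0.707 × 5 = 3.535 mm.
R_nwl = 0.6 × 430 × 3.535 × 410 × 10⁻³ = 373.9 kN (longitudinal, 2 welds).
R_nwt = 0.6 × 430 × 3.535 × 170 × 10⁻³ = 155 kN (transverse, base value).
(i) R_nwl + R_nwt = 529 kN; (ii) 0.85 R_nwl + 1.5 R_nwt = 550.4 kN.
R_n = max = 550.4 kN [governs: (ii)]; R_n/Ω = 275.2 kN.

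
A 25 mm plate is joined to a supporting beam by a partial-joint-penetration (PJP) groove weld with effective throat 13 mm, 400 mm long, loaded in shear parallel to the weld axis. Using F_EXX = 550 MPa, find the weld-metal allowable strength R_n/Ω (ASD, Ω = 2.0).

Effective throat (given) t_e = 13 mm.
A_we = 13 × 400 = 5200 mm².
F_nw = 0.6 F_EXX = 330 MPa.
R_n/Ω = (330 × 5200) / 2.0 × 10⁻³ = 858 kN.

R_n/Ω ≈ 858 kN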